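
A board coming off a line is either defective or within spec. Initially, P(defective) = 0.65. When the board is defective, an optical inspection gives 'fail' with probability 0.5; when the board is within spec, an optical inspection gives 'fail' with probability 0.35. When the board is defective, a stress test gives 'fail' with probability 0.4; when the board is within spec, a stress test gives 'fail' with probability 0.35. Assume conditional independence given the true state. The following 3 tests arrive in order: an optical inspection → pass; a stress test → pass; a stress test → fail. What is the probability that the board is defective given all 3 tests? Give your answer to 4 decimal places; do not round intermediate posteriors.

After an optical inspection='pass': P(defective) = 0.5·0.6500 / (0.5·0.6500 + 0.65·0.3500) ≈ 0.5882
After a stress test='pass': P(defective) = 0.6·0.5882 / (0.6·0.5882 + 0.65·0.4118) ≈ 0.5687
After a stress test='fail': P(defective) = 0.4·0.5687 / (0.4·0.5687 + 0.35·0.4313) ≈ 0.6011

0.6011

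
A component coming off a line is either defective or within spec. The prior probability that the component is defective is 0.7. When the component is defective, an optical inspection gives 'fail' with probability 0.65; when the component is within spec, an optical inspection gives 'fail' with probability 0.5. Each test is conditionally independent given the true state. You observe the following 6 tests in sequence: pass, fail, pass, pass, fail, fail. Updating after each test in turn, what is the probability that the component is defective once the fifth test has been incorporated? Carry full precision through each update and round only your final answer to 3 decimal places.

0.575

After 'pass': P(defective) = 0.35·0.7000 / (0.35·0.7000 + 0.5·0.3000) ≈ 0.6203
After 'fail': P(defective) = 0.65·0.6203 / (0.65·0.6203 + 0.5·0.3797) ≈ 0.6798
After 'pass': P(defective) = 0.35·0.6798 / (0.35·0.6798 + 0.5·0.3202) ≈ 0.5978
After 'pass': P(defective) = 0.35·0.5978 / (0.35·0.5978 + 0.5·0.4022) ≈ 0.5099
After 'fail': P(defective) = 0.65·0.5099 / (0.65·0.5099 + 0.5·0.4901) ≈ 0.5749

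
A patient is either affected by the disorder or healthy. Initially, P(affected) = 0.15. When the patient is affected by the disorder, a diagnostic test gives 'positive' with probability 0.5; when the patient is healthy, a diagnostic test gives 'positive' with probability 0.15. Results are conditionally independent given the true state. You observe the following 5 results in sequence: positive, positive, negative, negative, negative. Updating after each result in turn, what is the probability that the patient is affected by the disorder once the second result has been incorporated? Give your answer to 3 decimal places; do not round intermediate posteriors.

After 'positive': P(affected) = 0.5·0.1500 / (0.5·0.1500 + 0.15·0.8500) ≈ 0.3704
After 'positive': P(affected) = 0.5·0.3704 / (0.5·0.3704 + 0.15·0.6296) ≈ 0.6623

0.662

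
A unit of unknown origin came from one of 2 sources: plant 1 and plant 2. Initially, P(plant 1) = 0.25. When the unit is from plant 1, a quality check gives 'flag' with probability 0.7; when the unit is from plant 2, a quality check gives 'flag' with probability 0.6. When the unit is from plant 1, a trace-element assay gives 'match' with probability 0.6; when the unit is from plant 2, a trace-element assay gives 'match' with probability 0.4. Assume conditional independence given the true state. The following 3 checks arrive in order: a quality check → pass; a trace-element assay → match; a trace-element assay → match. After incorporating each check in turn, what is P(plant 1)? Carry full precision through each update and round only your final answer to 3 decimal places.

After a quality check='pass': P(plant 1) = 0.3·0.2500 / (0.3·0.2500 + 0.4·0.7500) ≈ 0.2000
After a trace-element assay='match': P(plant 1) = 0.6·0.2000 / (0.6·0.2000 + 0.4·0.8000) ≈ 0.2727
After a trace-element assay='match': P(plant 1) = 0.6·0.2727 / (0.6·0.2727 + 0.4·0.7273) ≈ 0.3600

0.360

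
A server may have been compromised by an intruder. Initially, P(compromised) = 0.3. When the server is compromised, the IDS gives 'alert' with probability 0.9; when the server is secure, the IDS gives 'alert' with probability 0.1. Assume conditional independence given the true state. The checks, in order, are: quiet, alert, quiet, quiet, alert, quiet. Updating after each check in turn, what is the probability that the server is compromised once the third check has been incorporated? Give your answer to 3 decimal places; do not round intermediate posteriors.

After 'quiet': P(compromised) = 0.1·0.3000 / (0.1·0.3000 + 0.9·0.7000) ≈ 0.0455
After 'alert': P(compromised) = 0.9·0.0455 / (0.9·0.0455 + 0.1·0.9545) ≈ 0.3000
After 'quiet': P(compromised) = 0.1·0.3000 / (0.1·0.3000 + 0.9·0.7000) ≈ 0.0455

0.045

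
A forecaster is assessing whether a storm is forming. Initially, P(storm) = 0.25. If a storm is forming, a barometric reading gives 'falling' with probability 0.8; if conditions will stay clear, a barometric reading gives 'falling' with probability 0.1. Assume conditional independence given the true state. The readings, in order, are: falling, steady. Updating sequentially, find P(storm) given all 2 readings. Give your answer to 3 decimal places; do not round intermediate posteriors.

Apply Bayes' rule sequentially, carrying P(storm) forward.
After 'falling': P(storm) = 0.8·0.2500 / (0.8·0.2500 + 0.1·0.7500) ≈ 0.7273
After 'steady': P(storm) = 0.2·0.7273 / (0.2·0.7273 + 0.9·0.2727) ≈ 0.3721

0.372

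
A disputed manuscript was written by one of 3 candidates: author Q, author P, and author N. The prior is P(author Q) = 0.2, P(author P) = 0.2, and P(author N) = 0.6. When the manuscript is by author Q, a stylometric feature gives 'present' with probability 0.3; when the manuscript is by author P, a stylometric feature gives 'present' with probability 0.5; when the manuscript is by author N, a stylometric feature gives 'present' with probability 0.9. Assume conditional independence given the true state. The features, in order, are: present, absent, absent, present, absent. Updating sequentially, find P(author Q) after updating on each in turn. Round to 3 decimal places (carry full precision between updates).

Apply Bayes' rule sequentially, carrying P(author Q) forward.
After 'present': normaliser = 0.3·0.2000 + 0.5·0.2000 + 0.9·0.6000; P(author Q) ≈ 0.0857, P(author P) ≈ 0.1429, P(author N) ≈ 0.7714
After 'absent': normaliser = 0.7·0.0857 + 0.5·0.1429 + 0.1·0.7714; P(author Q) ≈ 0.2877, P(author P) ≈ 0.3425, P(author N) ≈ 0.3699
After 'absent': normaliser = 0.7·0.2877 + 0.5·0.3425 + 0.1·0.3699; P(author Q) ≈ 0.4916, P(author P) ≈ 0.4181, P(author N) ≈ 0.0903
After 'present': normaliser = 0.3·0.4916 + 0.5·0.4181 + 0.9·0.0903; P(author Q) ≈ 0.3369, P(author P) ≈ 0.4775, P(author N) ≈ 0.1856
After 'absent': normaliser = 0.7·0.3369 + 0.5·0.4775 + 0.1·0.1856; P(author Q) ≈ 0.4782, P(author P) ≈ 0.4841, P(author N) ≈ 0.0376

0.478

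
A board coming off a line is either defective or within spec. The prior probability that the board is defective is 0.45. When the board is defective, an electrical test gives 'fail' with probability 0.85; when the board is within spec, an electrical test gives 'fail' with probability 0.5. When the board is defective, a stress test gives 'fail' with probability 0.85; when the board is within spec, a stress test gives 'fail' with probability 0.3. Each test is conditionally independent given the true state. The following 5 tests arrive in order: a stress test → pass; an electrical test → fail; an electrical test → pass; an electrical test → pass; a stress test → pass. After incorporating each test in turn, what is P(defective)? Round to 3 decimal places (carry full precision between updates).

After a stress test='pass': P(defective) = 0.15·0.4500 / (0.15·0.4500 + 0.7·0.5500) ≈ 0.1492
After an electrical test='fail': P(defective) = 0.85·0.1492 / (0.85·0.1492 + 0.5·0.8508) ≈ 0.2296
After an electrical test='pass': P(defective) = 0.15·0.2296 / (0.15·0.2296 + 0.5·0.7704) ≈ 0.0821
After an electrical test='pass': P(defective) = 0.15·0.0821 / (0.15·0.0821 + 0.5·0.9179) ≈ 0.0261
After a stress test='pass': P(defective) = 0.15·0.0261 / (0.15·0.0261 + 0.7·0.9739) ≈ 0.0057

0.006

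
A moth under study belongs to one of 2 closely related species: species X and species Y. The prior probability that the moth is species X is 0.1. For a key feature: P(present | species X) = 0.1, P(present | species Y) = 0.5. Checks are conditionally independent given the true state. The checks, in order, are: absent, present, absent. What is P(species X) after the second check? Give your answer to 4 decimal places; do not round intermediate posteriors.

After 'absent': P(species X) = 0.9·0.1000 / (0.9·0.1000 + 0.5·0.9000) ≈ 0.1667
After 'present': P(species X) = 0.1·0.1667 / (0.1·0.1667 + 0.5·0.8333) ≈ 0.0385

0.0385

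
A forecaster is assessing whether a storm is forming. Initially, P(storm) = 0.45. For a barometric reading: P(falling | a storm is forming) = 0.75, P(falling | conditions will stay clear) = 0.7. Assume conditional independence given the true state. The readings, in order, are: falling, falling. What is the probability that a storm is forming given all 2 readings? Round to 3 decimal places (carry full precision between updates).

0.484

After 'falling': P(storm) = 0.75·0.4500 / (0.75·0.4500 + 0.7·0.5500) ≈ 0.4671
After 'falling': P(storm) = 0.75·0.4671 / (0.75·0.4671 + 0.7·0.5329) ≈ 0.4843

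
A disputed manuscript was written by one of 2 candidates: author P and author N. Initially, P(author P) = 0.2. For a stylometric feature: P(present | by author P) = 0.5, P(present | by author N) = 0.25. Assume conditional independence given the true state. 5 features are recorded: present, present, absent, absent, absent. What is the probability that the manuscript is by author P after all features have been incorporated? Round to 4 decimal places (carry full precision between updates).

0.2286

After 'present': P(author P) = 0.5·0.2000 / (0.5·0.2000 + 0.25·0.8000) ≈ 0.3333
After 'present': P(author P) = 0.5·0.3333 / (0.5·0.3333 + 0.25·0.6667) ≈ 0.5000
After 'absent': P(author P) = 0.5·0.5000 / (0.5·0.5000 + 0.75·0.5000) ≈ 0.4000
After 'absent': P(author P) = 0.5·0.4000 / (0.5·0.4000 + 0.75·0.6000) ≈ 0.3077
After 'absent': P(author P) = 0.5·0.3077 / (0.5·0.3077 + 0.75·0.6923) ≈ 0.2286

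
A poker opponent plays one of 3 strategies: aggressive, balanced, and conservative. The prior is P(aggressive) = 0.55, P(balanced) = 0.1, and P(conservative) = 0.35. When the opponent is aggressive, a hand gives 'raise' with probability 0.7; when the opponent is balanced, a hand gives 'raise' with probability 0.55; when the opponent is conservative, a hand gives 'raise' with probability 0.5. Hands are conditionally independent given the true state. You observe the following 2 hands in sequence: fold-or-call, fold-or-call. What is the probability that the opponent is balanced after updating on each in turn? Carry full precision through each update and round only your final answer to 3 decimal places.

0.129

Each posterior becomes the prior for the next update.
After 'fold-or-call': normaliser = 0.3·0.5500 + 0.45·0.1000 + 0.5·0.3500; P(aggressive) ≈ 0.4286, P(balanced) ≈ 0.1169, P(conservative) ≈ 0.4545
After 'fold-or-call': normaliser = 0.3·0.4286 + 0.45·0.1169 + 0.5·0.4545; P(aggressive) ≈ 0.3148, P(balanced) ≈ 0.1288, P(conservative) ≈ 0.5564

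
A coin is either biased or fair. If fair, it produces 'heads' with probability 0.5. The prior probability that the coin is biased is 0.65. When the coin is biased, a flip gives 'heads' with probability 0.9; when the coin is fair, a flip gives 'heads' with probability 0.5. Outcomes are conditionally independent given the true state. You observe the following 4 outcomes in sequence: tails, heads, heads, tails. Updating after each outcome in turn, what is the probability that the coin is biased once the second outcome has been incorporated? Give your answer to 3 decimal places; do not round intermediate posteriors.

After 'tails': P(biased) = 0.1·0.6500 / (0.1·0.6500 + 0.5·0.3500) ≈ 0.2708
After 'heads': P(biased) = 0.9·0.2708 / (0.9·0.2708 + 0.5·0.7292) ≈ 0.4007

0.401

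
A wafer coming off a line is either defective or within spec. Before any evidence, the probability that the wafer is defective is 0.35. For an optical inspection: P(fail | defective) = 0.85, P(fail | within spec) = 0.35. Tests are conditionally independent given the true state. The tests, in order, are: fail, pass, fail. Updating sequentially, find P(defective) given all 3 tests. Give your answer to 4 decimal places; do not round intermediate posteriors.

0.4229

After 'fail': P(defective) = 0.85·0.3500 / (0.85·0.3500 + 0.35·0.6500) ≈ 0.5667
After 'pass': P(defective) = 0.15·0.5667 / (0.15·0.5667 + 0.65·0.4333) ≈ 0.2318
After 'fail': P(defective) = 0.85·0.2318 / (0.85·0.2318 + 0.35·0.7682) ≈ 0.4229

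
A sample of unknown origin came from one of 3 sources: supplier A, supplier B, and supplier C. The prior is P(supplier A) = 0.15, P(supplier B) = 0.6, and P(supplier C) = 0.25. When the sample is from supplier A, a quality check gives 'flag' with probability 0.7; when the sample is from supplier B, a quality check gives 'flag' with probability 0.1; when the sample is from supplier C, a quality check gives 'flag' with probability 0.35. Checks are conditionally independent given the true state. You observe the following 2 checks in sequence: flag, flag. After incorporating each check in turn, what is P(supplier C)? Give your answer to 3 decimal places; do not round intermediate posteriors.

0.278

After 'flag': normaliser = 0.7·0.1500 + 0.1·0.6000 + 0.35·0.2500; P(supplier A) ≈ 0.4158, P(supplier B) ≈ 0.2376, P(supplier C) ≈ 0.3465
After 'flag': normaliser = 0.7·0.4158 + 0.1·0.2376 + 0.35·0.3465; P(supplier A) ≈ 0.6674, P(supplier B) ≈ 0.0545, P(supplier C) ≈ 0.2781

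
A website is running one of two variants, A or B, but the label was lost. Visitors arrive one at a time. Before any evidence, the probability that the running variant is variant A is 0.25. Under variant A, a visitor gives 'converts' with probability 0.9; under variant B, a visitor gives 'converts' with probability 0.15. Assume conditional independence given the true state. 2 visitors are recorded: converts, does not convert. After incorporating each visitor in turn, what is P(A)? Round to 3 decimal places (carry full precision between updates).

0.190

After 'converts': P(A) = 0.9·0.2500 / (0.9·0.2500 + 0.15·0.7500) ≈ 0.6667
After 'does not convert': P(A) = 0.1·0.6667 / (0.1·0.6667 + 0.85·0.3333) ≈ 0.1905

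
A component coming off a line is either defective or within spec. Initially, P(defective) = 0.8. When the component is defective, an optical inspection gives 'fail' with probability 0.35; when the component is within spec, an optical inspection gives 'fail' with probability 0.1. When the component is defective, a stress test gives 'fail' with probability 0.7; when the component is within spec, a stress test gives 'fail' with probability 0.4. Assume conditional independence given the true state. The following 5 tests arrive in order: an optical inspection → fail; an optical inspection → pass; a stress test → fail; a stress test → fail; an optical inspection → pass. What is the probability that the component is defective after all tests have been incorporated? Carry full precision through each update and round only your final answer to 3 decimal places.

0.957

After an optical inspection='fail': P(defective) = 0.35·0.8000 / (0.35·0.8000 + 0.1·0.2000) ≈ 0.9333
After an optical inspection='pass': P(defective) = 0.65·0.9333 / (0.65·0.9333 + 0.9·0.0667) ≈ 0.9100
After a stress test='fail': P(defective) = 0.7·0.9100 / (0.7·0.9100 + 0.4·0.0900) ≈ 0.9465
After a stress test='fail': P(defective) = 0.7·0.9465 / (0.7·0.9465 + 0.4·0.0535) ≈ 0.9687
After an optical inspection='pass': P(defective) = 0.65·0.9687 / (0.65·0.9687 + 0.9·0.0313) ≈ 0.9572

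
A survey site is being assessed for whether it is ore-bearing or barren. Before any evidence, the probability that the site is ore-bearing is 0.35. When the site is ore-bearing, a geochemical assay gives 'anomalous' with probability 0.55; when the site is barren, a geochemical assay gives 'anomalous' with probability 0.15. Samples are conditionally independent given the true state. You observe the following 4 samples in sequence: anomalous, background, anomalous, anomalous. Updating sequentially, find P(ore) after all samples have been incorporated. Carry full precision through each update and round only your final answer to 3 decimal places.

0.934

Each posterior becomes the prior for the next update.
After 'anomalous': P(ore) = 0.55·0.3500 / (0.55·0.3500 + 0.15·0.6500) ≈ 0.6638
After 'background': P(ore) = 0.45·0.6638 / (0.45·0.6638 + 0.85·0.3362) ≈ 0.5111
After 'anomalous': P(ore) = 0.55·0.5111 / (0.55·0.5111 + 0.15·0.4889) ≈ 0.7931
After 'anomalous': P(ore) = 0.55·0.7931 / (0.55·0.7931 + 0.15·0.2069) ≈ 0.9336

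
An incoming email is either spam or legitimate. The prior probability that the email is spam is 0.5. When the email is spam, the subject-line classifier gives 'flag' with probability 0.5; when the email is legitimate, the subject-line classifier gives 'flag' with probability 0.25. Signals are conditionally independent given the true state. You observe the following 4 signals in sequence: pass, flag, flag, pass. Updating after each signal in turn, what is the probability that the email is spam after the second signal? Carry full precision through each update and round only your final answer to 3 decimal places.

0.571

Each posterior becomes the prior for the next update.
After 'pass': P(spam) = 0.5·0.5000 / (0.5·0.5000 + 0.75·0.5000) ≈ 0.4000
After 'flag': P(spam) = 0.5·0.4000 / (0.5·0.4000 + 0.25·0.6000) ≈ 0.5714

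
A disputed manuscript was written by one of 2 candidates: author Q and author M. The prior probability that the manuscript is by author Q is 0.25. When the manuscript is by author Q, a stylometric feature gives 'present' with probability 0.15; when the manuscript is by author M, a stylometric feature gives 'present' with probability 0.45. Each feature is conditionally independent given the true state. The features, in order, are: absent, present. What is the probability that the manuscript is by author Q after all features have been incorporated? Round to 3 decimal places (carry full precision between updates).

After 'absent': P(author Q) = 0.85·0.2500 / (0.85·0.2500 + 0.55·0.7500) ≈ 0.3400
After 'present': P(author Q) = 0.15·0.3400 / (0.15·0.3400 + 0.45·0.6600) ≈ 0.1466

0.147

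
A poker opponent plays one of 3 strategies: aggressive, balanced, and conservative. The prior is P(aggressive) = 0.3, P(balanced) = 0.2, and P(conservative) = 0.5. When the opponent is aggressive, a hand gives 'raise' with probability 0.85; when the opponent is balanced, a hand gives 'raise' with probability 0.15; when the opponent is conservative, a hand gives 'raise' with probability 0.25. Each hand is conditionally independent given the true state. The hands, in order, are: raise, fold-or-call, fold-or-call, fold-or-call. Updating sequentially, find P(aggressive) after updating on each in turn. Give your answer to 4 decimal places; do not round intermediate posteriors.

After 'raise': normaliser = 0.85·0.3000 + 0.15·0.2000 + 0.25·0.5000; P(aggressive) ≈ 0.6220, P(balanced) ≈ 0.0732, P(conservative) ≈ 0.3049
After 'fold-or-call': normaliser = 0.15·0.6220 + 0.85·0.0732 + 0.75·0.3049; P(aggressive) ≈ 0.2429, P(balanced) ≈ 0.1619, P(conservative) ≈ 0.5952
After 'fold-or-call': normaliser = 0.15·0.2429 + 0.85·0.1619 + 0.75·0.5952; P(aggressive) ≈ 0.0587, P(balanced) ≈ 0.2218, P(conservative) ≈ 0.7195
After 'fold-or-call': normaliser = 0.15·0.0587 + 0.85·0.2218 + 0.75·0.7195; P(aggressive) ≈ 0.0120, P(balanced) ≈ 0.2558, P(conservative) ≈ 0.7322

0.0120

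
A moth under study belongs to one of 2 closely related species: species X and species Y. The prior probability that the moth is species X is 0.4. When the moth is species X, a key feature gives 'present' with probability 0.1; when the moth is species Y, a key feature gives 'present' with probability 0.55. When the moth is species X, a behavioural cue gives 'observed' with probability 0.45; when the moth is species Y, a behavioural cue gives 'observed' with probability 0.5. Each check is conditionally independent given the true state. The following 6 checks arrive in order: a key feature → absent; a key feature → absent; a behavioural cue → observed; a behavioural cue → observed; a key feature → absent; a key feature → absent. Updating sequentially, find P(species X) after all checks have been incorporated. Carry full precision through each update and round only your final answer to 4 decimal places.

0.8963

Each posterior becomes the prior for the next update.
After a key feature='absent': P(species X) = 0.9·0.4000 / (0.9·0.4000 + 0.45·0.6000) ≈ 0.5714
After a key feature='absent': P(species X) = 0.9·0.5714 / (0.9·0.5714 + 0.45·0.4286) ≈ 0.7273
After a behavioural cue='observed': P(species X) = 0.45·0.7273 / (0.45·0.7273 + 0.5·0.2727) ≈ 0.7059
After a behavioural cue='observed': P(species X) = 0.45·0.7059 / (0.45·0.7059 + 0.5·0.2941) ≈ 0.6835
After a key feature='absent': P(species X) = 0.9·0.6835 / (0.9·0.6835 + 0.45·0.3165) ≈ 0.8120
After a key feature='absent': P(species X) = 0.9·0.8120 / (0.9·0.8120 + 0.45·0.1880) ≈ 0.8963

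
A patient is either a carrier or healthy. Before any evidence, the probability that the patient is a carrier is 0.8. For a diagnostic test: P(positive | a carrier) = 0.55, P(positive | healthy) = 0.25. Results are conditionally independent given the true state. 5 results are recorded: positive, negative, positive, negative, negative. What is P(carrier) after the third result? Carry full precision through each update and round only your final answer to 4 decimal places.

After 'positive': P(carrier) = 0.55·0.8000 / (0.55·0.8000 + 0.25·0.2000) ≈ 0.8980
After 'negative': P(carrier) = 0.45·0.8980 / (0.45·0.8980 + 0.75·0.1020) ≈ 0.8408
After 'positive': P(carrier) = 0.55·0.8408 / (0.55·0.8408 + 0.25·0.1592) ≈ 0.9207

0.9207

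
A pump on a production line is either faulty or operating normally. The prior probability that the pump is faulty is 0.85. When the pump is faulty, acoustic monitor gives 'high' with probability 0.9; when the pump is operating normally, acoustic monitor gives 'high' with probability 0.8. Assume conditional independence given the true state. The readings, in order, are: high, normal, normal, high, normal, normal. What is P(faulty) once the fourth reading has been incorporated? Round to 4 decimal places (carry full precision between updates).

0.6420

After 'high': P(faulty) = 0.9·0.8500 / (0.9·0.8500 + 0.8·0.1500) ≈ 0.8644
After 'normal': P(faulty) = 0.1·0.8644 / (0.1·0.8644 + 0.2·0.1356) ≈ 0.7612
After 'normal': P(faulty) = 0.1·0.7612 / (0.1·0.7612 + 0.2·0.2388) ≈ 0.6145
After 'high': P(faulty) = 0.9·0.6145 / (0.9·0.6145 + 0.8·0.3855) ≈ 0.6420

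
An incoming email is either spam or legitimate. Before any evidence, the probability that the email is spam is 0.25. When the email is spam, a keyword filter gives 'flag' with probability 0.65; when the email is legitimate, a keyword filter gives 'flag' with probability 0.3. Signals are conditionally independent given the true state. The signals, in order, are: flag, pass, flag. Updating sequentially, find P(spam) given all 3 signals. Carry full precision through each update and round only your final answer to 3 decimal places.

0.439

After 'flag': P(spam) = 0.65·0.2500 / (0.65·0.2500 + 0.3·0.7500) ≈ 0.4194
After 'pass': P(spam) = 0.35·0.4194 / (0.35·0.4194 + 0.7·0.5806) ≈ 0.2653
After 'flag': P(spam) = 0.65·0.2653 / (0.65·0.2653 + 0.3·0.7347) ≈ 0.4390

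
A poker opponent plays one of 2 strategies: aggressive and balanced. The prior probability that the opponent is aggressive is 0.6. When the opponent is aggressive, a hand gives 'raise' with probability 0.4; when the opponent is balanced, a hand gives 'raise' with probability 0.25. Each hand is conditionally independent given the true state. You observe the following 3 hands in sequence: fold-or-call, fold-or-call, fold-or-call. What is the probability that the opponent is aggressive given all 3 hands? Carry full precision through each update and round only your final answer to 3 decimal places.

After 'fold-or-call': P(aggressive) = 0.6·0.6000 / (0.6·0.6000 + 0.75·0.4000) ≈ 0.5455
After 'fold-or-call': P(aggressive) = 0.6·0.5455 / (0.6·0.5455 + 0.75·0.4545) ≈ 0.4898
After 'fold-or-call': P(aggressive) = 0.6·0.4898 / (0.6·0.4898 + 0.75·0.5102) ≈ 0.4344

0.434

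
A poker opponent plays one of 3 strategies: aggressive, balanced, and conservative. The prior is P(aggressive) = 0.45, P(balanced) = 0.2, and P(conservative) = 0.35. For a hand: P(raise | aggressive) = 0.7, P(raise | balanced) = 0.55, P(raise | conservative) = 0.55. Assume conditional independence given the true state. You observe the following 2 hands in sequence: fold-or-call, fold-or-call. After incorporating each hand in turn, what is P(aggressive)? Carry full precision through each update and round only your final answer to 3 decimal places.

0.267

After 'fold-or-call': normaliser = 0.3·0.4500 + 0.45·0.2000 + 0.45·0.3500; P(aggressive) ≈ 0.3529, P(balanced) ≈ 0.2353, P(conservative) ≈ 0.4118
After 'fold-or-call': normaliser = 0.3·0.3529 + 0.45·0.2353 + 0.45·0.4118; P(aggressive) ≈ 0.2667, P(balanced) ≈ 0.2667, P(conservative) ≈ 0.4667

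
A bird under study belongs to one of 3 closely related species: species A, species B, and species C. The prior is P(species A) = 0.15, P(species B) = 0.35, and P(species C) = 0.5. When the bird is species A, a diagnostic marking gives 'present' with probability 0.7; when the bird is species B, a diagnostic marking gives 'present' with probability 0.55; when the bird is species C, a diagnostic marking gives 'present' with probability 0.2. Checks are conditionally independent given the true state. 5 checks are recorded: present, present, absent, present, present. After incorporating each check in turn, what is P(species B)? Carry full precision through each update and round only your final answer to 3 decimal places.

0.557

After 'present': normaliser = 0.7·0.1500 + 0.55·0.3500 + 0.2·0.5000; P(species A) ≈ 0.2642, P(species B) ≈ 0.4843, P(species C) ≈ 0.2516
After 'present': normaliser = 0.7·0.2642 + 0.55·0.4843 + 0.2·0.2516; P(species A) ≈ 0.3687, P(species B) ≈ 0.5310, P(species C) ≈ 0.1003
After 'absent': normaliser = 0.3·0.3687 + 0.45·0.5310 + 0.8·0.1003; P(species A) ≈ 0.2573, P(species B) ≈ 0.5560, P(species C) ≈ 0.1867
After 'present': normaliser = 0.7·0.2573 + 0.55·0.5560 + 0.2·0.1867; P(species A) ≈ 0.3442, P(species B) ≈ 0.5844, P(species C) ≈ 0.0714
After 'present': normaliser = 0.7·0.3442 + 0.55·0.5844 + 0.2·0.0714; P(species A) ≈ 0.4179, P(species B) ≈ 0.5574, P(species C) ≈ 0.0248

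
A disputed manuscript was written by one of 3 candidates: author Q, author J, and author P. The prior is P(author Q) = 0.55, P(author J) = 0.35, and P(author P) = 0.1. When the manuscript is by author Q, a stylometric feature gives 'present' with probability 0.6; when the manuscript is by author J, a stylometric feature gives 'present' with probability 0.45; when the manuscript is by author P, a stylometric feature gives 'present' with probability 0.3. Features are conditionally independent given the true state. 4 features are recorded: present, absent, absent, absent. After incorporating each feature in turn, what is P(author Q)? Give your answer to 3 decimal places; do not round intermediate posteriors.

Each posterior becomes the prior for the next update.
After 'present': normaliser = 0.6·0.5500 + 0.45·0.3500 + 0.3·0.1000; P(author Q) ≈ 0.6377, P(author J) ≈ 0.3043, P(author P) ≈ 0.0580
After 'absent': normaliser = 0.4·0.6377 + 0.55·0.3043 + 0.7·0.0580; P(author Q) ≈ 0.5509, P(author J) ≈ 0.3615, P(author P) ≈ 0.0876
After 'absent': normaliser = 0.4·0.5509 + 0.55·0.3615 + 0.7·0.0876; P(author Q) ≈ 0.4586, P(author J) ≈ 0.4138, P(author P) ≈ 0.1277
After 'absent': normaliser = 0.4·0.4586 + 0.55·0.4138 + 0.7·0.1277; P(author Q) ≈ 0.3666, P(author J) ≈ 0.4548, P(author P) ≈ 0.1786

0.367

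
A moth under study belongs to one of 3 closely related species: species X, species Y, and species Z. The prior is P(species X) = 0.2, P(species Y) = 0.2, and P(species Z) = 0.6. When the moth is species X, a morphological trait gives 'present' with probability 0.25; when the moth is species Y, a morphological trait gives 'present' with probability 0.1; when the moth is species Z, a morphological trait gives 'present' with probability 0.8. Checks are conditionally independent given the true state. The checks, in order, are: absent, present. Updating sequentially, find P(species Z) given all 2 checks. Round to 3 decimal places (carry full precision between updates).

0.634

After 'absent': normaliser = 0.75·0.2000 + 0.9·0.2000 + 0.2·0.6000; P(species X) ≈ 0.3333, P(species Y) ≈ 0.4000, P(species Z) ≈ 0.2667
After 'present': normaliser = 0.25·0.3333 + 0.1·0.4000 + 0.8·0.2667; P(species X) ≈ 0.2475, P(species Y) ≈ 0.1188, P(species Z) ≈ 0.6337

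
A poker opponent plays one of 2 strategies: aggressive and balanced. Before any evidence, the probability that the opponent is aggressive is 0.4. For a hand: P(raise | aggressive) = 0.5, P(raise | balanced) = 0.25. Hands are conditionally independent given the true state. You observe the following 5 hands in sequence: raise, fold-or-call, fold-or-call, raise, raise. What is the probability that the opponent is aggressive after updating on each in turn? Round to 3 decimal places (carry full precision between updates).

Each posterior becomes the prior for the next update.
After 'raise': P(aggressive) = 0.5·0.4000 / (0.5·0.4000 + 0.25·0.6000) ≈ 0.5714
After 'fold-or-call': P(aggressive) = 0.5·0.5714 / (0.5·0.5714 + 0.75·0.4286) ≈ 0.4706
After 'fold-or-call': P(aggressive) = 0.5·0.4706 / (0.5·0.4706 + 0.75·0.5294) ≈ 0.3721
After 'raise': P(aggressive) = 0.5·0.3721 / (0.5·0.3721 + 0.25·0.6279) ≈ 0.5424
After 'raise': P(aggressive) = 0.5·0.5424 / (0.5·0.5424 + 0.25·0.4576) ≈ 0.7033

0.703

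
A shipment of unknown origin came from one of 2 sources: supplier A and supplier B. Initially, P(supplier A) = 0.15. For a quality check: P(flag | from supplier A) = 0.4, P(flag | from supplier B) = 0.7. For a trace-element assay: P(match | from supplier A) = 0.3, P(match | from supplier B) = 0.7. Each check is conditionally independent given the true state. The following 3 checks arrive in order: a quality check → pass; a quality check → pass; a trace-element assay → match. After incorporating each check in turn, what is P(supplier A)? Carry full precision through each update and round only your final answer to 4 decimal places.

After a quality check='pass': P(supplier A) = 0.6·0.1500 / (0.6·0.1500 + 0.3·0.8500) ≈ 0.2609
After a quality check='pass': P(supplier A) = 0.6·0.2609 / (0.6·0.2609 + 0.3·0.7391) ≈ 0.4138
After a trace-element assay='match': P(supplier A) = 0.3·0.4138 / (0.3·0.4138 + 0.7·0.5862) ≈ 0.2323

0.2323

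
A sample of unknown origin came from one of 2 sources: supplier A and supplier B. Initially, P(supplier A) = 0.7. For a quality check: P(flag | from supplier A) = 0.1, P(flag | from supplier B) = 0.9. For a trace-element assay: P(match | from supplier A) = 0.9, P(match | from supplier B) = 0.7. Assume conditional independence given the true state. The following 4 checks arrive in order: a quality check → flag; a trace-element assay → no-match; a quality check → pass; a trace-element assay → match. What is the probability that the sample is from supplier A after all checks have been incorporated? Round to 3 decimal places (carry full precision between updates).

Apply Bayes' rule sequentially, carrying P(supplier A) forward.
After a quality check='flag': P(supplier A) = 0.1·0.7000 / (0.1·0.7000 + 0.9·0.3000) ≈ 0.2059
After a trace-element assay='no-match': P(supplier A) = 0.1·0.2059 / (0.1·0.2059 + 0.3·0.7941) ≈ 0.0795
After a quality check='pass': P(supplier A) = 0.9·0.0795 / (0.9·0.0795 + 0.1·0.9205) ≈ 0.4375
After a trace-element assay='match': P(supplier A) = 0.9·0.4375 / (0.9·0.4375 + 0.7·0.5625) ≈ 0.5000

0.500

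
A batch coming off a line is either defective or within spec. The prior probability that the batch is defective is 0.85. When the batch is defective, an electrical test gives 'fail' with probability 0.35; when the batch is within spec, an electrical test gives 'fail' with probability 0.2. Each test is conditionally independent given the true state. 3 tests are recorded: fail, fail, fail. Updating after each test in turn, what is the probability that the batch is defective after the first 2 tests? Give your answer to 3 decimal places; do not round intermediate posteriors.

0.946

After 'fail': P(defective) = 0.35·0.8500 / (0.35·0.8500 + 0.2·0.1500) ≈ 0.9084
After 'fail': P(defective) = 0.35·0.9084 / (0.35·0.9084 + 0.2·0.0916) ≈ 0.9455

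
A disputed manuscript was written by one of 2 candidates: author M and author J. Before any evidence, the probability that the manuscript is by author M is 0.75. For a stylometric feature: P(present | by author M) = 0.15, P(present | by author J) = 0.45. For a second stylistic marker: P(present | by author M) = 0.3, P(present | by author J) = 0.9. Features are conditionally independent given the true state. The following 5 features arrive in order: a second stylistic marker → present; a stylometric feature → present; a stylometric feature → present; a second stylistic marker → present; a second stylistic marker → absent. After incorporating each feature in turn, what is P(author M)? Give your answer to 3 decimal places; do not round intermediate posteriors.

After a second stylistic marker='present': P(author M) = 0.3·0.7500 / (0.3·0.7500 + 0.9·0.2500) ≈ 0.5000
After a stylometric feature='present': P(author M) = 0.15·0.5000 / (0.15·0.5000 + 0.45·0.5000) ≈ 0.2500
After a stylometric feature='present': P(author M) = 0.15·0.2500 / (0.15·0.2500 + 0.45·0.7500) ≈ 0.1000
After a second stylistic marker='present': P(author M) = 0.3·0.1000 / (0.3·0.1000 + 0.9·0.9000) ≈ 0.0357
After a second stylistic marker='absent': P(author M) = 0.7·0.0357 / (0.7·0.0357 + 0.1·0.9643) ≈ 0.2059

0.206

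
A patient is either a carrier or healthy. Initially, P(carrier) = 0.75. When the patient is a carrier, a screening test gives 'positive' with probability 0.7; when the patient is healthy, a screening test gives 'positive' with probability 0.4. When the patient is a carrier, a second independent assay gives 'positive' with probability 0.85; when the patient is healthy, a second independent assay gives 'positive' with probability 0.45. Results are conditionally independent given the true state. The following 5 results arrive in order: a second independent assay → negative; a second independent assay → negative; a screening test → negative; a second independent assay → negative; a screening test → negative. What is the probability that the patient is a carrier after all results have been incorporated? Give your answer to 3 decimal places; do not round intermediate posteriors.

0.015

After a second independent assay='negative': P(carrier) = 0.15·0.7500 / (0.15·0.7500 + 0.55·0.2500) ≈ 0.4500
After a second independent assay='negative': P(carrier) = 0.15·0.4500 / (0.15·0.4500 + 0.55·0.5500) ≈ 0.1824
After a screening test='negative': P(carrier) = 0.3·0.1824 / (0.3·0.1824 + 0.6·0.8176) ≈ 0.1004
After a second independent assay='negative': P(carrier) = 0.15·0.1004 / (0.15·0.1004 + 0.55·0.8996) ≈ 0.0295
After a screening test='negative': P(carrier) = 0.3·0.0295 / (0.3·0.0295 + 0.6·0.9705) ≈ 0.0150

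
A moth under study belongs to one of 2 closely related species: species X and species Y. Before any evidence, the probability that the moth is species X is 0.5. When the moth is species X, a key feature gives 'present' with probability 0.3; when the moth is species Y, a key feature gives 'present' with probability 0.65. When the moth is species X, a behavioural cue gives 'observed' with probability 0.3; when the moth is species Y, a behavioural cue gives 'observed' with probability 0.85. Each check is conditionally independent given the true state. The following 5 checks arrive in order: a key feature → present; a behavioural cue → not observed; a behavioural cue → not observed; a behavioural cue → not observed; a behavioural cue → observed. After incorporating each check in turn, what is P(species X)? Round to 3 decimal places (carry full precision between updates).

0.943

After a key feature='present': P(species X) = 0.3·0.5000 / (0.3·0.5000 + 0.65·0.5000) ≈ 0.3158
After a behavioural cue='not observed': P(species X) = 0.7·0.3158 / (0.7·0.3158 + 0.15·0.6842) ≈ 0.6829
After a behavioural cue='not observed': P(species X) = 0.7·0.6829 / (0.7·0.6829 + 0.15·0.3171) ≈ 0.9095
After a behavioural cue='not observed': P(species X) = 0.7·0.9095 / (0.7·0.9095 + 0.15·0.0905) ≈ 0.9791
After a behavioural cue='observed': P(species X) = 0.3·0.9791 / (0.3·0.9791 + 0.85·0.0209) ≈ 0.9430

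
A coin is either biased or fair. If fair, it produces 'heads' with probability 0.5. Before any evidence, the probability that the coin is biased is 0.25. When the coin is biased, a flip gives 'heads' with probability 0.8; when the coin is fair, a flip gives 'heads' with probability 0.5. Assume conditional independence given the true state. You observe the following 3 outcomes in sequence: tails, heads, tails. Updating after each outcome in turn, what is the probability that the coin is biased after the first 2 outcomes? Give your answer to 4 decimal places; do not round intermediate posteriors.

0.1758

After 'tails': P(biased) = 0.2·0.2500 / (0.2·0.2500 + 0.5·0.7500) ≈ 0.1176
After 'heads': P(biased) = 0.8·0.1176 / (0.8·0.1176 + 0.5·0.8824) ≈ 0.1758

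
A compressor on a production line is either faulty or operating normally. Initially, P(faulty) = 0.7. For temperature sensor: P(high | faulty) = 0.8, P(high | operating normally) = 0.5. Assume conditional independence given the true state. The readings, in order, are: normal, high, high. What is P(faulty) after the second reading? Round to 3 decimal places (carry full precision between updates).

After 'normal': P(faulty) = 0.2·0.7000 / (0.2·0.7000 + 0.5·0.3000) ≈ 0.4828
After 'high': P(faulty) = 0.8·0.4828 / (0.8·0.4828 + 0.5·0.5172) ≈ 0.5989

0.599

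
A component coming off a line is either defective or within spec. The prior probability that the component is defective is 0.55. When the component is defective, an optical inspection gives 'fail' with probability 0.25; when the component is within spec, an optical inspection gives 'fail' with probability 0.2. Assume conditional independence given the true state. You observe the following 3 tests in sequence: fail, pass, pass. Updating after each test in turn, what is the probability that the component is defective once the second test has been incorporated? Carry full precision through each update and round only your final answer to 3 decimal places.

0.589

After 'fail': P(defective) = 0.25·0.5500 / (0.25·0.5500 + 0.2·0.4500) ≈ 0.6044
After 'pass': P(defective) = 0.75·0.6044 / (0.75·0.6044 + 0.8·0.3956) ≈ 0.5889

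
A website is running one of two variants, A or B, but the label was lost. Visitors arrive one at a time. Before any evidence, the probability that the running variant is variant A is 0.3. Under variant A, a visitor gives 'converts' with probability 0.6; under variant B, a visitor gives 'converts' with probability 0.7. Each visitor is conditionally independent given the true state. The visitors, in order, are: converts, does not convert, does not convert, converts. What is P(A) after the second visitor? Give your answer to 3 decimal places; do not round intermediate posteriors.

After 'converts': P(A) = 0.6·0.3000 / (0.6·0.3000 + 0.7·0.7000) ≈ 0.2687
After 'does not convert': P(A) = 0.4·0.2687 / (0.4·0.2687 + 0.3·0.7313) ≈ 0.3288

0.329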